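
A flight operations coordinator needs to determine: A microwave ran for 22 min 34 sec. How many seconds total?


Minutes: 22
Extra seconds: 34
Seconds per minute: 60
Minutes to seconds: 22 x 60 = 1320
Total: 1320 + 34 = 1354

1354


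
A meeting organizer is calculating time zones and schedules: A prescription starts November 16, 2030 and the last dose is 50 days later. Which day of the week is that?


Start: 2030-11-16 (Saturday)
Step 1 - find target date: add 50 days
  2030-11-16 + 50 days = 2031-01-05
Step 2 - day of week:
  50 mod 7 = 1
  Saturday + 1 days -> Sunday
Result: Sunday (2031-01-05)

Sunday


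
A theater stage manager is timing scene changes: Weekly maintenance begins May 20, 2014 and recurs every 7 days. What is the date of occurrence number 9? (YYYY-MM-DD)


First occurrence: 2014-05-20 (occurrence 1)
Each occurrence is 7 days after the previous.
Occurrence 9 is 8 weeks after the first.
8 weeks = 56 days
2014-05-20 + 56 days = 2014-07-15

2014-07-15


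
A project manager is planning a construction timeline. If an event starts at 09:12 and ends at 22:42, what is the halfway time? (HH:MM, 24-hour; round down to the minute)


Start time: 09:12 = 552 minutes from midnight
End time: 22:42 = 1362 minutes from midnight
Sum: 552 + 1362 = 1914
Midpoint: 1914 / 2 = 957 minutes
Convert: 957 / 60 = 15 hours, 57 minutes
Result: 15:57

15:57


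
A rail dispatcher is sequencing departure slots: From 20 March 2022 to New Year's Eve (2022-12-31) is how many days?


Start: March 20, 2022
End: December 31, 2022
Days left in March: 11
April: 30
May: 31
June: 30
July: 31
... plus remaining months
Sum of remaining months: 275
Total: 11 + 275 = 286

286


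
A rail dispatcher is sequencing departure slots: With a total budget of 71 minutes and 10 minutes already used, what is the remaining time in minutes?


Total budget: 71 minutes
Time used: 10 minutes
Remaining: 71 - 10 = 61 minutes
Percent used: 14.1%
Percent remaining: 85.9%

61


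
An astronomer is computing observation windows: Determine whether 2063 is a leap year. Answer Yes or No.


Year: 2063
Divisible by 4? 2063 / 4 = 515.75 -> No
Not divisible by 4, so NOT a leap year

No


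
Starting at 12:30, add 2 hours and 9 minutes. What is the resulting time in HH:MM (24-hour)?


Start time: 12:30
Adding: 2 hours 9 minutes
Minutes: 30 + 9 = 39
Hours: 12 + 2 + 0 = 14
Result: 14:39

14:39


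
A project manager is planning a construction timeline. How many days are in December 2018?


Month: December
Year: 2018
December is a 31-day month
Total: 31 days

31


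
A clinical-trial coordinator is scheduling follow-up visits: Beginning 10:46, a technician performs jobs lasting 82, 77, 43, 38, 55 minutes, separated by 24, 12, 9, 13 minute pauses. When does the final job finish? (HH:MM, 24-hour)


Start: 10:46 = 646 min from midnight
  after task 1 (82 min): 12:08
  after break (24 min): 12:32
  after task 2 (77 min): 13:49
  after break (12 min): 14:01
  after task 3 (43 min): 14:44
  after break (9 min): 14:53
  after task 4 (38 min): 15:31
  after break (13 min): 15:44
  after task 5 (55 min): 16:39
Total elapsed: 353 minutes
End time: 16:39

16:39


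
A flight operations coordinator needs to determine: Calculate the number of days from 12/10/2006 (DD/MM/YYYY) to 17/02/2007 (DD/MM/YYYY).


Start date: 2006-10-12
End date: 2007-02-17
Oct 2006: +20 days
Nov 2006: +30 days
Dec 2006: +31 days
Jan 2007: +31 days
Feb 2007: +16 days
Total: 128 days

128


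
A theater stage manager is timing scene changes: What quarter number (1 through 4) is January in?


Month: January (month 1)
Q1: January-March (months 1-3)
Q2: April-June (months 4-6)
Q3: July-September (months 7-9)
Q4: October-December (months 10-12)
Month 1 falls in Q1

1


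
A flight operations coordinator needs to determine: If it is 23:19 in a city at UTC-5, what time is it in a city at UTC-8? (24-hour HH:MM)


Local time: 23:19 at UTC-5 (offset -5h)
Target zone: UTC-8 (offset -8h)
Difference: -8 - (-5) = -3 hours
Calculation: 23 + (-3) = 20
Result: 20:19

20:19


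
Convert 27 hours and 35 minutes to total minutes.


Hours: 27
Extra minutes: 35
Minutes per hour: 60
Hours to minutes: 27 x 60 = 1620
Total: 1620 + 35 = 1655

1655


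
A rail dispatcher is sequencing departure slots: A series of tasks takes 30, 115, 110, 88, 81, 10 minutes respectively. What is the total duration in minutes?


Durations: 30, 115, 110, 88, 81, 10
Running sum: 30
+ 115 = 145
+ 110 = 255
+ 88 = 343
+ 81 = 424
+ 10 = 434
Total duration: 434 minutes
That is 7 hours and 14 minutes

434


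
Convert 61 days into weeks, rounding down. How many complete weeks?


Total days: 61
Days per week: 7
Division: 61 / 7 = 8 remainder 5
Complete weeks: 8
Remaining days: 5

8


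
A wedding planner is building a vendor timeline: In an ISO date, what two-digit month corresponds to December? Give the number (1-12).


Calendar month order:
11. November
12. December <--
December is month number 12

12


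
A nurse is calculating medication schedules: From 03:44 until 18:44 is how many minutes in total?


Start time: 03:44 = 224 minutes from midnight
End time: 18:44 = 1124 minutes from midnight
Difference: 1124 - 224 = 900 minutes
That is 15 hours and 0 minutes

900


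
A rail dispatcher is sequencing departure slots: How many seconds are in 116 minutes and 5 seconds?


Minutes: 116
Seconds: 5
Convert minutes to seconds: 116 x 60 = 6960
Add remaining seconds: 6960 + 5 = 6965

6965


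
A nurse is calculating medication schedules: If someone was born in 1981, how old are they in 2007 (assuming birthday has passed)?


Birth year: 1981
Current year: 2007
Age = current year - birth year
Age = 2007 - 1981 = 26

26


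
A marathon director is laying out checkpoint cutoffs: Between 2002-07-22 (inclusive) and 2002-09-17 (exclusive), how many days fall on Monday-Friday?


Start: 2002-07-22 (Monday)
End (exclusive): 2002-09-17 (Tuesday)
Total calendar days: 57
Full weeks: 57 // 7 = 8 -> 40 weekdays
Remaining 1 days starting on Monday:
  Mon(w) -> 1 weekdays
Total business days: 40 + 1 = 41

41


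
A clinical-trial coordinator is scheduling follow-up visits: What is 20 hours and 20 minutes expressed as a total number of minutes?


Hours: 20
Minutes: 20
Convert hours to minutes: 20 x 60 = 1200
Add remaining minutes: 1200 + 20 = 1220

1220


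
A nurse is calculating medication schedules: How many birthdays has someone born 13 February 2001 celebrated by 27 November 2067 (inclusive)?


Birth: 2001-02-13
Reference: 2067-11-27
Year difference: 2067 - 2001 = 66
Has birthday (02-13) occurred by 11-27? Yes
Age in full years: 66

66


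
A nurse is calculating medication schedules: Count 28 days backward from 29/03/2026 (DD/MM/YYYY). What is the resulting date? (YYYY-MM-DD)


Start: 2026-03-29
Subtracting 28 days
Days already passed in March: 29
Result: 2026-03-01

2026-03-01


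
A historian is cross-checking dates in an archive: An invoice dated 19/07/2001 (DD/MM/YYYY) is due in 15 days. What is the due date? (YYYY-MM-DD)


Start: 2001-07-19
Adding 15 days
Days remaining in July: 12
After July: 3 days still to add
August 2001 has 31 days, need 3
Result: 2001-08-03

2001-08-03


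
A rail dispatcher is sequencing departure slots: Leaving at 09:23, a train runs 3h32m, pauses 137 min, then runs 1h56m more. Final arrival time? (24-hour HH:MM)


Depart: 09:23
Leg 1: +212 min -> 12:55
Layover: +137 min -> 15:12
Leg 2: +116 min -> 17:08
Total travel: 465 minutes = 7h 45m
Arrival: 17:08

17:08


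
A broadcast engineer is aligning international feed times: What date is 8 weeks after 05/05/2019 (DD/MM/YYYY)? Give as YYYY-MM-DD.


Start: 2019-05-05
Weeks to add: 8
Convert to days: 8 x 7 = 56 days
Add 56 days to 2019-05-05
Result: 2019-06-30

2019-06-30


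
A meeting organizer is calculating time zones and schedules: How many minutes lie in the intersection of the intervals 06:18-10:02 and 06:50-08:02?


Interval A: [378, 602] minutes from midnight
Interval B: [410, 482] minutes from midnight
Overlap start = max(378, 410) = 410
Overlap end = min(602, 482) = 482
Overlap = 482 - 410 = 72 minutes

72


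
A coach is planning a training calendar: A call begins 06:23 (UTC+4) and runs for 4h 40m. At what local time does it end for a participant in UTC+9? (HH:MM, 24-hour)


Start: 06:23 in UTC+4
Step 1 - add duration:
  minutes: 23 + 40 = 63 (carry 1h)
  hours: 6 + 4 + 1 = 11
  end in UTC+4: 11:03
Step 2 - convert UTC+4 -> UTC+9:
  offset difference: 9 - (4) = 5 hours
  11 + (5) = 16 -> mod 24 = 16
Result: 16:03 in UTC+9

16:03


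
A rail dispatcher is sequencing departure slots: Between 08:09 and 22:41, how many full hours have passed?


Start: 08:09
End: 22:41
Hour difference: 22 - 8 = 14 hours
Minute difference: 41 - 9 = 32 minutes
Total minutes: 872
Complete hours: 872 / 60 = 14 (remainder 32)

14


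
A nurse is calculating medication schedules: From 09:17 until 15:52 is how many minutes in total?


Start time: 09:17 = 557 minutes from midnight
End time: 15:52 = 952 minutes from midnight
Difference: 952 - 557 = 395 minutes
That is 6 hours and 35 minutes

395


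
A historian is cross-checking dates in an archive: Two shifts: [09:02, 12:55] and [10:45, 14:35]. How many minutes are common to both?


Interval A: [542, 775] minutes from midnight
Interval B: [645, 875] minutes from midnight
Overlap start = max(542, 645) = 645
Overlap end = min(775, 875) = 775
Overlap = 775 - 645 = 130 minutes

130


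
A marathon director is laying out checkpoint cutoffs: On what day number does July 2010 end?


Month: July
Year: 2010
July is a 31-day month
Total: 31 days

31


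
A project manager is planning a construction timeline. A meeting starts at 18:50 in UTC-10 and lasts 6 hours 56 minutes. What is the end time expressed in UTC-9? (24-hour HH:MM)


Start: 18:50 in UTC-10
Step 1 - add duration:
  minutes: 50 + 56 = 106 (carry 1h)
  hours: 18 + 6 + 1 = 25
  end in UTC-10: 01:46
Step 2 - convert UTC-10 -> UTC-9:
  offset difference: -9 - (-10) = 1 hours
  1 + (1) = 2 -> mod 24 = 2
Result: 02:46 in UTC-9

02:46


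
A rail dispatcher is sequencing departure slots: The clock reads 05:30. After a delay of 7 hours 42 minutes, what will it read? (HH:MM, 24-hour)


Start time: 05:30
Adding: 7 hours 42 minutes
Minutes: 30 + 42 = 72
Minute overflow: 72 >= 60, so carry 1 hour, minutes = 12
Hours: 5 + 7 + 1 = 13
Result: 13:12

13:12


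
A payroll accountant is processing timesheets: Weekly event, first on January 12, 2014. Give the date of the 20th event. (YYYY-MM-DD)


First occurrence: 2014-01-12 (occurrence 1)
Each occurrence is 7 days after the previous.
Occurrence 20 is 19 weeks after the first.
19 weeks = 133 days
2014-01-12 + 133 days = 2014-05-25

2014-05-25


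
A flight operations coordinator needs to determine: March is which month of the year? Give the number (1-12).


Calendar month order:
2. February
3. March <--
4. April
March is month number 3

3


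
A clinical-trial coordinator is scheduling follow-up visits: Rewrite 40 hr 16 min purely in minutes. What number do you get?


Hours: 40
Extra minutes: 16
Minutes per hour: 60
Hours to minutes: 40 x 60 = 2400
Total: 2400 + 16 = 2416

2416


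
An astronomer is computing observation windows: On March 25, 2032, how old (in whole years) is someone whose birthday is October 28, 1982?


Birth: 1982-10-28
Reference: 2032-03-25
Year difference: 2032 - 1982 = 50
Has birthday (10-28) occurred by 03-25? No
Birthday not yet reached this year -> subtract 1
Age in full years: 49

49


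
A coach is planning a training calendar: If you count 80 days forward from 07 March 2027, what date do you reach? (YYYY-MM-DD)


Start: 2027-03-07
Adding 80 days
Days remaining in March: 24
After March: 56 days still to add
April 2027: 30 days, 26 remaining
May 2027 has 31 days, need 26
Result: 2027-05-26

2027-05-26


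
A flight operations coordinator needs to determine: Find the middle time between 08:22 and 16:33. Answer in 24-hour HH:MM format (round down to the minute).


Start time: 08:22 = 502 minutes from midnight
End time: 16:33 = 993 minutes from midnight
Sum: 502 + 993 = 1495
Midpoint: 1495 / 2 = 747 minutes
Convert: 747 / 60 = 12 hours, 27 minutes
Result: 12:27

12:27


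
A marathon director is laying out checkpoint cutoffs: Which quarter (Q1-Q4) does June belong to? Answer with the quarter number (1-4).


Month: June (month 6)
Q1: January-March (months 1-3)
Q2: April-June (months 4-6)
Q3: July-September (months 7-9)
Q4: October-December (months 10-12)
Month 6 falls in Q2

2


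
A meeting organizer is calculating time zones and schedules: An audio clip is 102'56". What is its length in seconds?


Minutes: 102
Seconds: 56
Convert minutes to seconds: 102 x 60 = 6120
Add remaining seconds: 6120 + 56 = 6176

6176


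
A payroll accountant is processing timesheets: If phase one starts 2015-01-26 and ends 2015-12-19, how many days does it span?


Start date: 2015-01-26
End date: 2015-12-19
Jan 2015: +6 days
Feb 2015: +28 days
Mar 2015: +31 days
... (9 more months)
Total: 327 days

327


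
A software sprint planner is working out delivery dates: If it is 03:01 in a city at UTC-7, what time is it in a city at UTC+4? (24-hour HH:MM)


Local time: 03:01 at UTC-7 (offset -7h)
Target zone: UTC+4 (offset 4h)
Difference: 4 - (-7) = 11 hours
Calculation: 3 + (11) = 14
Result: 14:01

14:01


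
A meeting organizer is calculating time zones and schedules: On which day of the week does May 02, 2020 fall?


Date: 2020-05-02
January 1, 2020 is a Wednesday
Day of year: 123
Offset from Jan 1: 122 days
122 mod 7 = 3
Result: Saturday

Saturday


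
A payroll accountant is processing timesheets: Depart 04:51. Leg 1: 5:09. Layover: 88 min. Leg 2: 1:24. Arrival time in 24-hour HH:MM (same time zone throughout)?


Depart: 04:51
Leg 1: +309 min -> 10:00
Layover: +88 min -> 11:28
Leg 2: +84 min -> 12:52
Total travel: 481 minutes = 8h 1m
Arrival: 12:52

12:52


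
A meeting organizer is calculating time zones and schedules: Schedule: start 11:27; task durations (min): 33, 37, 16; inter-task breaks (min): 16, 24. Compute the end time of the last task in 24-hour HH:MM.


Start: 11:27 = 687 min from midnight
  after task 1 (33 min): 12:00
  after break (16 min): 12:16
  after task 2 (37 min): 12:53
  after break (24 min): 13:17
  after task 3 (16 min): 13:33
Total elapsed: 126 minutes
End time: 13:33

13:33


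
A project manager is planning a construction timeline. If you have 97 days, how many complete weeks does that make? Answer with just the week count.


Total days: 97
Days per week: 7
Division: 97 / 7 = 13 remainder 6
Complete weeks: 13
Remaining days: 6

13


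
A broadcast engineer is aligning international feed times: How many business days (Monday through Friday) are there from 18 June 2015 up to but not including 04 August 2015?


Start: 2015-06-18 (Thursday)
End (exclusive): 2015-08-04 (Tuesday)
Total calendar days: 47
Full weeks: 47 // 7 = 6 -> 30 weekdays
Remaining 5 days starting on Thursday:
  Thu(w), Fri(w), Sat(-), Sun(-), Mon(w) -> 3 weekdays
Total business days: 30 + 3 = 33

33


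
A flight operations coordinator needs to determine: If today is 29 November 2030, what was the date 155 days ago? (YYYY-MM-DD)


Start: 2030-11-29
Subtracting 155 days
Days already passed in November: 29
After going back through November: 126 more days to subtract
October 2030: 31 days, 95 remaining
September 2030: 30 days, 65 remaining
August 2030: 31 days, 34 remaining
July 2030: 31 days, 3 remaining
Result: 2030-06-27

2030-06-27


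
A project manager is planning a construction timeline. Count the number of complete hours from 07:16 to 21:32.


Start: 07:16
End: 21:32
Hour difference: 21 - 7 = 14 hours
Minute difference: 32 - 16 = 16 minutes
Total minutes: 856
Complete hours: 856 / 60 = 14 (remainder 16)

14


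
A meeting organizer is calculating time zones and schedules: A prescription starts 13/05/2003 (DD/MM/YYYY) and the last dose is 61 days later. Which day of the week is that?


Start: 2003-05-13 (Tuesday)
Step 1 - find target date: add 61 days
  2003-05-13 + 61 days = 2003-07-13
Step 2 - day of week:
  61 mod 7 = 5
  Tuesday + 5 days -> Sunday
Result: Sunday (2003-07-13)

Sunday


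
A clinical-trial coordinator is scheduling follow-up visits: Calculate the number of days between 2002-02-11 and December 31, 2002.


Start: February 11, 2002
End: December 31, 2002
Days left in February: 17
March: 31
April: 30
May: 31
June: 30
... plus remaining months
Sum of remaining months: 306
Total: 17 + 306 = 323

323


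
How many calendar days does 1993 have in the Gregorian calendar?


Year: 1993
Check leap year rules:
Divisible by 4? No
1993 is not a leap year
Days: 365

365


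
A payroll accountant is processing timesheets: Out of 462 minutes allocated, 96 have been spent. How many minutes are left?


Total budget: 462 minutes
Time used: 96 minutes
Remaining: 462 - 96 = 366 minutes
Percent used: 20.8%
Percent remaining: 79.2%

366


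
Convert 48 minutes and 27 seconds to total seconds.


Minutes: 48
Extra seconds: 27
Seconds per minute: 60
Minutes to seconds: 48 x 60 = 2880
Total: 2880 + 27 = 2907

2907


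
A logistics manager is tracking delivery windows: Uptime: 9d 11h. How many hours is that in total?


Days: 9
Extra hours: 11
Hours per day: 24
Days to hours: 9 x 24 = 216
Total: 216 + 11 = 227

227


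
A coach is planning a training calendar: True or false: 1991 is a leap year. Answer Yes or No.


Year: 1991
Divisible by 4? 1991 / 4 = 497.75 -> No
Not divisible by 4, so NOT a leap year

No


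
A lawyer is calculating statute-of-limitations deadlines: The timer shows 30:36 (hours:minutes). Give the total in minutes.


Hours: 30
Minutes: 36
Convert hours to minutes: 30 x 60 = 1800
Add remaining minutes: 1800 + 36 = 1836

1836


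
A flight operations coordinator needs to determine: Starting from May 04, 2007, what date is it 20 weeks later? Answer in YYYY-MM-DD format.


Start: 2007-05-04
Weeks to add: 20
Convert to days: 20 x 7 = 140 days
Add 140 days to 2007-05-04
Result: 2007-09-21

2007-09-21


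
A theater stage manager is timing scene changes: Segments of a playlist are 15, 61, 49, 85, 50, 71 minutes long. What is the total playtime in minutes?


Durations: 15, 61, 49, 85, 50, 71
Running sum: 15
+ 61 = 76
+ 49 = 125
+ 85 = 210
+ 50 = 260
+ 71 = 331
Total duration: 331 minutes
That is 5 hours and 31 minutes

331


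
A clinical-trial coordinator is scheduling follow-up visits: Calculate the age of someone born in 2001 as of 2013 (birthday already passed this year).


Birth year: 2001
Current year: 2013
Age = current year - birth year
Age = 2013 - 2001 = 12

12


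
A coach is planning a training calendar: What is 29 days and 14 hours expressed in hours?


Days: 29
Extra hours: 14
Hours per day: 24
Days to hours: 29 x 24 = 696
Total: 696 + 14 = 710

710


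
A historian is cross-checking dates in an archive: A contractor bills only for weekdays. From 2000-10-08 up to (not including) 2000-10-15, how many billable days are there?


Start: 2000-10-08 (Sunday)
End (exclusive): 2000-10-15 (Sunday)
Total calendar days: 7
Full weeks: 7 // 7 = 1 -> 5 weekdays
Remaining 0 days starting on Sunday:
Total business days: 5 + 0 = 5

5


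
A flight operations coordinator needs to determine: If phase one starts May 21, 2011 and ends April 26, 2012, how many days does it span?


Start date: 2011-05-21
End date: 2012-04-26
May 2011: +11 days
Jun 2011: +30 days
Jul 2011: +31 days
... (9 more months)
Total: 341 days

341


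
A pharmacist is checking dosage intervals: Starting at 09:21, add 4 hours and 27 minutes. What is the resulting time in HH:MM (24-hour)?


Start time: 09:21
Adding: 4 hours 27 minutes
Minutes: 21 + 27 = 48
Hours: 9 + 4 + 0 = 13
Result: 13:48

13:48


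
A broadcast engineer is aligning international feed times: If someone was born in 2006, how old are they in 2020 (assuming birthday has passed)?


Birth year: 2006
Current year: 2020
Age = current year - birth year
Age = 2020 - 2006 = 14

14


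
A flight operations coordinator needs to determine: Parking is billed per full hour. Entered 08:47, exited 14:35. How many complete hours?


Start: 08:47
End: 14:35
Hour difference: 14 - 8 = 6 hours
Minute difference: 35 - 47 = -12 minutes
Total minutes: 348
Complete hours: 348 / 60 = 5 (remainder 48)

5


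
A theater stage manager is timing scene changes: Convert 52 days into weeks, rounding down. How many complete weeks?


Total days: 52
Days per week: 7
Division: 52 / 7 = 7 remainder 3
Complete weeks: 7
Remaining days: 3

7


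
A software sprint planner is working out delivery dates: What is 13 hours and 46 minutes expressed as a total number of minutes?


Hours: 13
Minutes: 46
Convert hours to minutes: 13 x 60 = 780
Add remaining minutes: 780 + 46 = 826

826


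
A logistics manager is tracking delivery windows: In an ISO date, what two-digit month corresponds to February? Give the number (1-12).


Calendar month order:
1. January
2. February <--
3. March
February is month number 2

2


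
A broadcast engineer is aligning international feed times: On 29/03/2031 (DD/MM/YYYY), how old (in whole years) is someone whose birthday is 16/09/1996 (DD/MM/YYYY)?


Birth: 1996-09-16
Reference: 2031-03-29
Year difference: 2031 - 1996 = 35
Has birthday (09-16) occurred by 03-29? No
Birthday not yet reached this year -> subtract 1
Age in full years: 34

34


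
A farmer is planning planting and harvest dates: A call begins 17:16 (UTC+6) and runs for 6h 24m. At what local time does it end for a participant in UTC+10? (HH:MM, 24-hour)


Start: 17:16 in UTC+6
Step 1 - add duration:
  minutes: 16 + 24 = 40
  hours: 17 + 6 + 0 = 23
  end in UTC+6: 23:40
Step 2 - convert UTC+6 -> UTC+10:
  offset difference: 10 - (6) = 4 hours
  23 + (4) = 27 -> mod 24 = 3
Result: 03:40 in UTC+10

03:40


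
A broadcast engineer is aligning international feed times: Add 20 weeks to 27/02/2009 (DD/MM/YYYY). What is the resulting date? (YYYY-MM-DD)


Start: 2009-02-27
Weeks to add: 20
Convert to days: 20 x 7 = 140 days
Add 140 days to 2009-02-27
Result: 2009-07-17

2009-07-17


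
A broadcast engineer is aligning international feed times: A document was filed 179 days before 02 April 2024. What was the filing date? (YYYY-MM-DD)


Start: 2024-04-02
Subtracting 179 days
Days already passed in April: 2
After going back through April: 177 more days to subtract
March 2024: 31 days, 146 remaining
February 2024: 29 days, 117 remaining
January 2024: 31 days, 86 remaining
December 2023: 31 days, 55 remaining
Result: 2023-10-06

2023-10-06


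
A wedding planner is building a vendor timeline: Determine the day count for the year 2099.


Year: 2099
Check leap year rules:
Divisible by 4? No
2099 is not a leap year
Days: 365

365


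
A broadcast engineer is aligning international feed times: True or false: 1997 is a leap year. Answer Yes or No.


Year: 1997
Divisible by 4? 1997 / 4 = 499.25 -> No
Not divisible by 4, so NOT a leap year

No


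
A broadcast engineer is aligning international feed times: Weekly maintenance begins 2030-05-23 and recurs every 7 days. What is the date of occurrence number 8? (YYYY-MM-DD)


First occurrence: 2030-05-23 (occurrence 1)
Each occurrence is 7 days after the previous.
Occurrence 8 is 7 weeks after the first.
7 weeks = 49 days
2030-05-23 + 49 days = 2030-07-11

2030-07-11


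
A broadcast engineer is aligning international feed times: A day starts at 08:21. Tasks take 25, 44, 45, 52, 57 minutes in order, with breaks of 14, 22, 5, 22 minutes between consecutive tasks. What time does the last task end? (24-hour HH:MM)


Start: 08:21 = 501 min from midnight
  after task 1 (25 min): 08:46
  after break (14 min): 09:00
  after task 2 (44 min): 09:44
  after break (22 min): 10:06
  after task 3 (45 min): 10:51
  after break (5 min): 10:56
  after task 4 (52 min): 11:48
  after break (22 min): 12:10
  after task 5 (57 min): 13:07
Total elapsed: 286 minutes
End time: 13:07

13:07


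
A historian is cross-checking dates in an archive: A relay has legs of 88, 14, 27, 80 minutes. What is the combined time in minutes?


Durations: 88, 14, 27, 80
Running sum: 88
+ 14 = 102
+ 27 = 129
+ 80 = 209
Total duration: 209 minutes
That is 3 hours and 29 minutes

209


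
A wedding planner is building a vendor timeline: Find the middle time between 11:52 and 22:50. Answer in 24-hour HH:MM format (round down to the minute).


Start time: 11:52 = 712 minutes from midnight
End time: 22:50 = 1370 minutes from midnight
Sum: 712 + 1370 = 2082
Midpoint: 2082 / 2 = 1041 minutes
Convert: 1041 / 60 = 17 hours, 21 minutes
Result: 17:21

17:21


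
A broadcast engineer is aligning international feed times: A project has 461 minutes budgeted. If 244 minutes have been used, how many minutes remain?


Total budget: 461 minutes
Time used: 244 minutes
Remaining: 461 - 244 = 217 minutes
Percent used: 52.9%
Percent remaining: 47.1%

217


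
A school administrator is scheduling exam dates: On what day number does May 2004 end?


Month: May
Year: 2004
May is a 31-day month
Total: 31 days

31


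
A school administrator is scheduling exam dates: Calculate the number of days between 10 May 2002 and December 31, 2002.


Start: May 10, 2002
End: December 31, 2002
Days left in May: 21
June: 30
July: 31
August: 31
September: 30
... plus remaining months
Sum of remaining months: 214
Total: 21 + 214 = 235

235


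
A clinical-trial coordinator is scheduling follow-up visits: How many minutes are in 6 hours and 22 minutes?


Hours: 6
Extra minutes: 22
Minutes per hour: 60
Hours to minutes: 6 x 60 = 360
Total: 360 + 22 = 382

382


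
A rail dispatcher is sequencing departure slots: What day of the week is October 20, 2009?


Date: 2009-10-20
January 1, 2009 is a Thursday
Day of year: 293
Offset from Jan 1: 292 days
292 mod 7 = 5
Result: Tuesday

Tuesday


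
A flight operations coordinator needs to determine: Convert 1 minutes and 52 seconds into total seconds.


Minutes: 1
Seconds: 52
Convert minutes to seconds: 1 x 60 = 60
Add remaining seconds: 60 + 52 = 112

112


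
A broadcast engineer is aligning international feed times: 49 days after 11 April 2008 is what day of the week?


Start: 2008-04-11 (Friday)
Step 1 - find target date: add 49 days
  2008-04-11 + 49 days = 2008-05-30
Step 2 - day of week:
  49 mod 7 = 0
  Friday + 0 days -> Friday
Result: Friday (2008-05-30)

Friday


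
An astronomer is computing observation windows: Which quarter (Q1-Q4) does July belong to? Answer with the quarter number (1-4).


Month: July (month 7)
Q1: January-March (months 1-3)
Q2: April-June (months 4-6)
Q3: July-September (months 7-9)
Q4: October-December (months 10-12)
Month 7 falls in Q3

3


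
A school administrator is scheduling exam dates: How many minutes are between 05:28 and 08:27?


Start time: 05:28 = 328 minutes from midnight
End time: 08:27 = 507 minutes from midnight
Difference: 507 - 328 = 179 minutes
That is 2 hours and 59 minutes

179


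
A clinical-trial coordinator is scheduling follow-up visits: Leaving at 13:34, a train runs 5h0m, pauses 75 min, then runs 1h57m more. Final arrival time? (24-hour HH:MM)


Depart: 13:34
Leg 1: +300 min -> 18:34
Layover: +75 min -> 19:49
Leg 2: +117 min -> 21:46
Total travel: 492 minutes = 8h 12m
Arrival: 21:46

21:46


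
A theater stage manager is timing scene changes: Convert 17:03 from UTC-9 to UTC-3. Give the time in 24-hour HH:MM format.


Local time: 17:03 at UTC-9 (offset -9h)
Target zone: UTC-3 (offset -3h)
Difference: -3 - (-9) = 6 hours
Calculation: 17 + (6) = 23
Result: 23:03

23:03


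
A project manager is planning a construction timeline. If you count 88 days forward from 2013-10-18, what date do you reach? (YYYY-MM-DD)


Start: 2013-10-18
Adding 88 days
Days remaining in October: 13
After October: 75 days still to add
November 2013: 30 days, 45 remaining
December 2013: 31 days, 14 remaining
January 2014 has 31 days, need 14
Result: 2014-01-14

2014-01-14


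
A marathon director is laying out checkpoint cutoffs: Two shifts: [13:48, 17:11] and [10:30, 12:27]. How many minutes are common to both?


Interval A: [828, 1031] minutes from midnight
Interval B: [630, 747] minutes from midnight
Overlap start = max(828, 630) = 828
Overlap end = min(1031, 747) = 747
End <= start, so the intervals do not overlap: 0 minutes

0


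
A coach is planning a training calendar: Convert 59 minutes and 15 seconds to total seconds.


Minutes: 59
Extra seconds: 15
Seconds per minute: 60
Minutes to seconds: 59 x 60 = 3540
Total: 3540 + 15 = 3555

3555


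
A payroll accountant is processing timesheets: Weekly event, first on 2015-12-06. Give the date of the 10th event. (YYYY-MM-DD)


First occurrence: 2015-12-06 (occurrence 1)
Each occurrence is 7 days after the previous.
Occurrence 10 is 9 weeks after the first.
9 weeks = 63 days
2015-12-06 + 63 days = 2016-02-07

2016-02-07


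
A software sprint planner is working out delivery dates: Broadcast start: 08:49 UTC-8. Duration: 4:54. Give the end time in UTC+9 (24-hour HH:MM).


Start: 08:49 in UTC-8
Step 1 - add duration:
  minutes: 49 + 54 = 103 (carry 1h)
  hours: 8 + 4 + 1 = 13
  end in UTC-8: 13:43
Step 2 - convert UTC-8 -> UTC+9:
  offset difference: 9 - (-8) = 17 hours
  13 + (17) = 30 -> mod 24 = 6
Result: 06:43 in UTC+9

06:43


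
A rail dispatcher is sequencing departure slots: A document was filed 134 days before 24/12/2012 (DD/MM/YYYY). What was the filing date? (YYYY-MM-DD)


Start: 2012-12-24
Subtracting 134 days
Days already passed in December: 24
After going back through December: 110 more days to subtract
November 2012: 30 days, 80 remaining
October 2012: 31 days, 49 remaining
September 2012: 30 days, 19 remaining
August 2012 has 31 days, need 19
Result: 2012-08-12

2012-08-12


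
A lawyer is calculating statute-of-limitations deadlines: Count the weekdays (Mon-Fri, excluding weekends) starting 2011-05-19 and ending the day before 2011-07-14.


Start: 2011-05-19 (Thursday)
End (exclusive): 2011-07-14 (Thursday)
Total calendar days: 56
Full weeks: 56 // 7 = 8 -> 40 weekdays
Remaining 0 days starting on Thursday:
Total business days: 40 + 0 = 40

40


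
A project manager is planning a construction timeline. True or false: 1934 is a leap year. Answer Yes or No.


Year: 1934
Divisible by 4? 1934 / 4 = 483.5 -> No
Not divisible by 4, so NOT a leap year

No


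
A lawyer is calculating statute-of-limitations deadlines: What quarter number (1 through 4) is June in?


Month: June (month 6)
Q1: January-March (months 1-3)
Q2: April-June (months 4-6)
Q3: July-September (months 7-9)
Q4: October-December (months 10-12)
Month 6 falls in Q2

2


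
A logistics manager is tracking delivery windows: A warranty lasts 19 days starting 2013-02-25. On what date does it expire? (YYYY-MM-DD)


Start: 2013-02-25
Adding 19 days
Days remaining in February: 3
After February: 16 days still to add
March 2013 has 31 days, need 16
Result: 2013-03-16

2013-03-16


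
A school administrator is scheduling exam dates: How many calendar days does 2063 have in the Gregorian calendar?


Year: 2063
Check leap year rules:
Divisible by 4? No
2063 is not a leap year
Days: 365

365


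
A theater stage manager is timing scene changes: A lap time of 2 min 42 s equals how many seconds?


Minutes: 2
Seconds: 42
Convert minutes to seconds: 2 x 60 = 120
Add remaining seconds: 120 + 42 = 162

162


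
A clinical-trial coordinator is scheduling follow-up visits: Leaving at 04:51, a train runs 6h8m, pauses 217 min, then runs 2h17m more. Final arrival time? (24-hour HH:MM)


Depart: 04:51
Leg 1: +368 min -> 10:59
Layover: +217 min -> 14:36
Leg 2: +137 min -> 16:53
Total travel: 722 minutes = 12h 2m
Arrival: 16:53

16:53


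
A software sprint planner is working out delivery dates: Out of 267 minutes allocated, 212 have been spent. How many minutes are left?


Total budget: 267 minutes
Time used: 212 minutes
Remaining: 267 - 212 = 55 minutes
Percent used: 79.4%
Percent remaining: 20.6%

55


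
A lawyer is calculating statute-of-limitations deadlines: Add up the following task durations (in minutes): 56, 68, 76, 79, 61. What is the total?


Durations: 56, 68, 76, 79, 61
Running sum: 56
+ 68 = 124
+ 76 = 200
+ 79 = 279
+ 61 = 340
Total duration: 340 minutes
That is 5 hours and 40 minutes

340


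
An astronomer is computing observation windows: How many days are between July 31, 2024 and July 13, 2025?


Start date: 2024-07-31
End date: 2025-07-13
Jul 2024: +1 days
Aug 2024: +31 days
Sep 2024: +30 days
... (10 more months)
Total: 347 days

347


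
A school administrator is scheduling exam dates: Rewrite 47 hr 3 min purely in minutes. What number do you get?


Hours: 47
Extra minutes: 3
Minutes per hour: 60
Hours to minutes: 47 x 60 = 2820
Total: 2820 + 3 = 2823

2823


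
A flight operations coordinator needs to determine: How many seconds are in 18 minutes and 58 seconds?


Minutes: 18
Extra seconds: 58
Seconds per minute: 60
Minutes to seconds: 18 x 60 = 1080
Total: 1080 + 58 = 1138

1138


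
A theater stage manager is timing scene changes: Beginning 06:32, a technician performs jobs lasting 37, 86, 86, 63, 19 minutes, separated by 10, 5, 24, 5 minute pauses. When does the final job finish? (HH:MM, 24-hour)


Start: 06:32 = 392 min from midnight
  after task 1 (37 min): 07:09
  after break (10 min): 07:19
  after task 2 (86 min): 08:45
  after break (5 min): 08:50
  after task 3 (86 min): 10:16
  after break (24 min): 10:40
  after task 4 (63 min): 11:43
  after break (5 min): 11:48
  after task 5 (19 min): 12:07
Total elapsed: 335 minutes
End time: 12:07

12:07


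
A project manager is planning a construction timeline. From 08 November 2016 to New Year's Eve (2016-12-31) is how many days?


Start: November 08, 2016
End: December 31, 2016
Days left in November: 22
December: 31
Sum of remaining months: 31
Total: 22 + 31 = 53

53


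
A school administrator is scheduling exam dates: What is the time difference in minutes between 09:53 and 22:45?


Start time: 09:53 = 593 minutes from midnight
End time: 22:45 = 1365 minutes from midnight
Difference: 1365 - 593 = 772 minutes
That is 12 hours and 52 minutes

772


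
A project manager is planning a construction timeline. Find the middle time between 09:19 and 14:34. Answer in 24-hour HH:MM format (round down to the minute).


Start time: 09:19 = 559 minutes from midnight
End time: 14:34 = 874 minutes from midnight
Sum: 559 + 874 = 1433
Midpoint: 1433 / 2 = 716 minutes
Convert: 716 / 60 = 11 hours, 56 minutes
Result: 11:56

11:56


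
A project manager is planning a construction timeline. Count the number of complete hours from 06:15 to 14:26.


Start: 06:15
End: 14:26
Hour difference: 14 - 6 = 8 hours
Minute difference: 26 - 15 = 11 minutes
Total minutes: 491
Complete hours: 491 / 60 = 8 (remainder 11)

8


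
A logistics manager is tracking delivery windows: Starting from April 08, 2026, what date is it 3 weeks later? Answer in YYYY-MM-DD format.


Start: 2026-04-08
Weeks to add: 3
Convert to days: 3 x 7 = 21 days
Add 21 days to 2026-04-08
Result: 2026-04-29

2026-04-29


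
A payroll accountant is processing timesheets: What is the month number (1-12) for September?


Calendar month order:
8. August
9. September <--
10. October
September is month number 9

9


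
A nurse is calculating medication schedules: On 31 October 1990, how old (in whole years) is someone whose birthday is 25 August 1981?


Birth: 1981-08-25
Reference: 1990-10-31
Year difference: 1990 - 1981 = 9
Has birthday (08-25) occurred by 10-31? Yes
Age in full years: 9

9


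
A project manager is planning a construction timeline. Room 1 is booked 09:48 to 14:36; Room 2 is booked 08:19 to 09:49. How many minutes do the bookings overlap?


Interval A: [588, 876] minutes from midnight
Interval B: [499, 589] minutes from midnight
Overlap start = max(588, 499) = 588
Overlap end = min(876, 589) = 589
Overlap = 589 - 588 = 1 minutes

1


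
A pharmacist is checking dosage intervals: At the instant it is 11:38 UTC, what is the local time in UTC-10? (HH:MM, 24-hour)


Local time: 11:38 at UTC (offset 0h)
Target zone: UTC-10 (offset -10h)
Difference: -10 - (0) = -10 hours
Calculation: 11 + (-10) = 1
Result: 01:38

01:38


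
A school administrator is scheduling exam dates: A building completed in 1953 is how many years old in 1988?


Birth year: 1953
Current year: 1988
Age = current year - birth year
Age = 1988 - 1953 = 35

35


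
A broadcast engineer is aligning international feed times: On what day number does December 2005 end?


Month: December
Year: 2005
December is a 31-day month
Total: 31 days

31


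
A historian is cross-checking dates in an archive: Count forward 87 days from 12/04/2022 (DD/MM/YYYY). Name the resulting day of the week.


Start: 2022-04-12 (Tuesday)
Step 1 - find target date: add 87 days
  2022-04-12 + 87 days = 2022-07-08
Step 2 - day of week:
  87 mod 7 = 3
  Tuesday + 3 days -> Friday
Result: Friday (2022-07-08)

Friday


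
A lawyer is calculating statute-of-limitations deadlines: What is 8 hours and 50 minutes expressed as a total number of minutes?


Hours: 8
Minutes: 50
Convert hours to minutes: 8 x 60 = 480
Add remaining minutes: 480 + 50 = 530

530


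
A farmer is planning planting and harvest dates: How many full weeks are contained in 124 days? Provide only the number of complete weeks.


Total days: 124
Days per week: 7
Division: 124 / 7 = 17 remainder 5
Complete weeks: 17
Remaining days: 5

17


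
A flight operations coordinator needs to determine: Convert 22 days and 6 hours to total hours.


Days: 22
Extra hours: 6
Hours per day: 24
Days to hours: 22 x 24 = 528
Total: 528 + 6 = 534

534


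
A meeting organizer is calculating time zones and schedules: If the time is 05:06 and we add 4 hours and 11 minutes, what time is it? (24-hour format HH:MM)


Start time: 05:06
Adding: 4 hours 11 minutes
Minutes: 6 + 11 = 17
Hours: 5 + 4 + 0 = 9
Result: 09:17

09:17


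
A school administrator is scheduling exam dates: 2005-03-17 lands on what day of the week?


Date: 2005-03-17
January 1, 2005 is a Saturday
Day of year: 76
Offset from Jan 1: 75 days
75 mod 7 = 5
Result: Thursday

Thursday


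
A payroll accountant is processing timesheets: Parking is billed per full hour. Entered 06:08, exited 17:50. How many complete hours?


Start: 06:08
End: 17:50
Hour difference: 17 - 6 = 11 hours
Minute difference: 50 - 8 = 42 minutes
Total minutes: 702
Complete hours: 702 / 60 = 11 (remainder 42)

11


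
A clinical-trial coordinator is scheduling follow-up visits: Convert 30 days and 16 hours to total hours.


Days: 30
Extra hours: 16
Hours per day: 24
Days to hours: 30 x 24 = 720
Total: 720 + 16 = 736

736


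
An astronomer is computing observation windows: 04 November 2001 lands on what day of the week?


Date: 2001-11-04
January 1, 2001 is a Monday
Day of year: 308
Offset from Jan 1: 307 days
307 mod 7 = 6
Result: Sunday

Sunday


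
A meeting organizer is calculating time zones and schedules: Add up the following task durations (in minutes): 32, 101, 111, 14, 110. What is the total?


Durations: 32, 101, 111, 14, 110
Running sum: 32
+ 101 = 133
+ 111 = 244
+ 14 = 258
+ 110 = 368
Total duration: 368 minutes
That is 6 hours and 8 minutes

368


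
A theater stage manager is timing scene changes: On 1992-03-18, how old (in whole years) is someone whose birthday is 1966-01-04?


Birth: 1966-01-04
Reference: 1992-03-18
Year difference: 1992 - 1966 = 26
Has birthday (01-04) occurred by 03-18? Yes
Age in full years: 26

26
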